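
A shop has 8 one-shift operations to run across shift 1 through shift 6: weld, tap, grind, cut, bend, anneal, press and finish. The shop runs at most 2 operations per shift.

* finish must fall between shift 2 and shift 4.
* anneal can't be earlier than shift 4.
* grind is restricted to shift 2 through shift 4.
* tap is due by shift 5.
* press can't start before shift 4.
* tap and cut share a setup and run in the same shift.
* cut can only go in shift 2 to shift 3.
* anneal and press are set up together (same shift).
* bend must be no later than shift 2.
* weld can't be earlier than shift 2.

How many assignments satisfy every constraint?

56

Splitting on weld: it can be shift 2 (8), shift 3 (6), shift 4 (16), shift 5 (13), shift 6 (13). Listing each branch's schedules as (tap, grind, cut, bend, anneal, press, finish) by shift number:
weld=shift 2: (3,2,3,1,5,5,4) (3,2,3,1,6,6,4) (3,4,3,1,5,5,2) (3,4,3,1,5,5,4) (3,4,3,1,6,6,2) (3,4,3,1,6,6,4) (3,4,3,2,5,5,4) (3,4,3,2,6,6,4) — 8.
weld=shift 3: (2,3,2,1,5,5,4) (2,3,2,1,6,6,4) (2,4,2,1,5,5,3) (2,4,2,1,5,5,4) (2,4,2,1,6,6,3) (2,4,2,1,6,6,4) — 6.
weld=shift 4: (2,3,2,1,5,5,3) (2,3,2,1,5,5,4) (2,3,2,1,6,6,3) (2,3,2,1,6,6,4) (2,4,2,1,5,5,3) (2,4,2,1,6,6,3) (3,2,3,1,5,5,2) (3,2,3,1,5,5,4) (3,2,3,1,6,6,2) (3,2,3,1,6,6,4) (3,2,3,2,5,5,4) (3,2,3,2,6,6,4) (3,4,3,1,5,5,2) (3,4,3,1,6,6,2) (3,4,3,2,5,5,2) (3,4,3,2,6,6,2) — 16.
weld=shift 5: (2,3,2,1,4,4,3) (2,3,2,1,6,6,3) (2,3,2,1,6,6,4) (2,4,2,1,6,6,3) (2,4,2,1,6,6,4) (3,2,3,1,4,4,2) (3,2,3,1,6,6,2) (3,2,3,1,6,6,4) (3,2,3,2,6,6,4) (3,4,3,1,6,6,2) (3,4,3,1,6,6,4) (3,4,3,2,6,6,2) (3,4,3,2,6,6,4) — 13.
weld=shift 6: (2,3,2,1,4,4,3) (2,3,2,1,5,5,3) (2,3,2,1,5,5,4) (2,4,2,1,5,5,3) (2,4,2,1,5,5,4) (3,2,3,1,4,4,2) (3,2,3,1,5,5,2) (3,2,3,1,5,5,4) (3,2,3,2,5,5,4) (3,4,3,1,5,5,2) (3,4,3,1,5,5,4) (3,4,3,2,5,5,2) (3,4,3,2,5,5,4) — 13.
Summing: 8 + 6 + 16 + 13 + 13 = 56.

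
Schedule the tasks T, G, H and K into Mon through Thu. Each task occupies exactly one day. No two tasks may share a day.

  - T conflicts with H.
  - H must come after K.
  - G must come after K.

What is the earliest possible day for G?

Precedence pushes G to at least Tue.
G at Tue is achievable: G=Tue; H=Wed; K=Mon; T=Thu.

Tue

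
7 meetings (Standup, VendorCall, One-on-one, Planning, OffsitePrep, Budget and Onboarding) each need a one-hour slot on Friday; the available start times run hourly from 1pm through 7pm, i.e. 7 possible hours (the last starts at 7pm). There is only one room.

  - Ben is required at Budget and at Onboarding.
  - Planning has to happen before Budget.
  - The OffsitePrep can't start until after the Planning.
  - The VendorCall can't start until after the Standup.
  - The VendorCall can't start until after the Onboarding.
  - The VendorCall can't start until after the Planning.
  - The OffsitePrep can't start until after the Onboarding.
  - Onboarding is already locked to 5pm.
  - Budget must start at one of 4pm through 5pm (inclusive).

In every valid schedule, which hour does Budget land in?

4pm

Budget's window is 4pm–5pm.
Onboarding is fixed at 5pm, and Budget can't share a hour with Onboarding.
So Budget must be 4pm.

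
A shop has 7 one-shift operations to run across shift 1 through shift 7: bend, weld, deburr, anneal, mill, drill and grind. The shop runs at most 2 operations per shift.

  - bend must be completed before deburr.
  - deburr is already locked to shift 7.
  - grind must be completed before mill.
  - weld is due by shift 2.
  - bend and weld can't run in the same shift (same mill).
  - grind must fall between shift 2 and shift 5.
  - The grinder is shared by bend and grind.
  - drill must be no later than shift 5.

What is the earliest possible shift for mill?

shift 3

Precedence pushes mill to at least shift 3.
mill at shift 3 is achievable: mill=shift 3; deburr=shift 7; grind=shift 2; weld=shift 1; bend=shift 3; drill=shift 1; anneal=shift 2.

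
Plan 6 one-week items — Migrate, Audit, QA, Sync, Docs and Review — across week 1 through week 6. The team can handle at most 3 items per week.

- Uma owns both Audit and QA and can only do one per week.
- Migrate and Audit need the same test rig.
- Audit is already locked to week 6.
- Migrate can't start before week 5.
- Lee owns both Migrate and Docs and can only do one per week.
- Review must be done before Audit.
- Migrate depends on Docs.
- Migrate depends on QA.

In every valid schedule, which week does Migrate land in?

week 5

Migrate's window is week 5–week 6.
Audit is fixed at week 6, and Migrate can't share a week with Audit.
So Migrate must be week 5.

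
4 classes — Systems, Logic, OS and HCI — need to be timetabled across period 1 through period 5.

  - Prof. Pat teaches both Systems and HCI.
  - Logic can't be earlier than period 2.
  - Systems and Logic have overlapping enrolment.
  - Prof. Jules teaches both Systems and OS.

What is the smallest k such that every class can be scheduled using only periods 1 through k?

Logic can't be placed before period 2, so the schedule must run through at least period 2.
2 works (last occupied period: period 2): for example Systems in period 1, HCI in period 2, OS in period 2, Logic in period 2.

2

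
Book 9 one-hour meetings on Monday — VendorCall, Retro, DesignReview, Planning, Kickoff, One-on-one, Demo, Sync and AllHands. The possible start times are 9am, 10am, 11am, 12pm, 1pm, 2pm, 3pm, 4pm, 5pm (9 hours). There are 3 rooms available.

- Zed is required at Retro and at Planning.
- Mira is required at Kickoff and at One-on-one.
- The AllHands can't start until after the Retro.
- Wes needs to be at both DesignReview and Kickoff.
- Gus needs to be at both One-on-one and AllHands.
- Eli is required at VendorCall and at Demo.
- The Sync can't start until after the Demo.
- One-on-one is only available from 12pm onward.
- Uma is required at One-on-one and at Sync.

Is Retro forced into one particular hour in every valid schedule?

No

Retro can be 9am (e.g. Sync in 10am; VendorCall in 10am; AllHands in 10am; Planning in 11am; Kickoff in 11am; Retro in 9am; One-on-one in 12pm; Demo in 9am; DesignReview in 9am) or 10am (e.g. Retro in 10am; VendorCall in 10am; DesignReview in 9am; Kickoff in 11am; Sync in 10am; One-on-one in 12pm; AllHands in 11am; Planning in 9am; Demo in 9am).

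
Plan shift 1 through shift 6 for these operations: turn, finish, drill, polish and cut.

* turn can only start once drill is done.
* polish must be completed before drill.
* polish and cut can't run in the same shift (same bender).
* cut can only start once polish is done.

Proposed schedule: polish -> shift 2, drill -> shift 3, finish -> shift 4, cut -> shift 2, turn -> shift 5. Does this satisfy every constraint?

cut can only start once polish is done — violated.
turn can only start once drill is done — holds.
polish must be completed before drill — holds.
polish and cut can't run in the same shift (same bender) — violated.

Invalid. polish and cut can't run in the same shift (same bender).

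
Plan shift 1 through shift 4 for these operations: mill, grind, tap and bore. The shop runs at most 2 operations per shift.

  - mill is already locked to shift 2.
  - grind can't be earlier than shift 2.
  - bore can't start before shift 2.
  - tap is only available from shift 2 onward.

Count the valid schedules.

Splitting on grind: it can be shift 2 (4), shift 3 (7), shift 4 (7). Listing each branch's schedules as (mill, tap, bore) by shift number:
grind=shift 2: (2,3,3) (2,3,4) (2,4,3) (2,4,4) — 4.
grind=shift 3: (2,2,3) (2,2,4) (2,3,2) (2,3,4) (2,4,2) (2,4,3) (2,4,4) — 7.
grind=shift 4: (2,2,3) (2,2,4) (2,3,2) (2,3,3) (2,3,4) (2,4,2) (2,4,3) — 7.
Summing: 4 + 7 + 7 = 18.

18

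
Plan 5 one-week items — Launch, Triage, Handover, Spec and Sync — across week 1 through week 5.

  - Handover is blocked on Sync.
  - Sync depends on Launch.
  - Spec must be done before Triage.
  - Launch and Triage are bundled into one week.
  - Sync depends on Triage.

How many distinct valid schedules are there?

Splitting on Launch: it can be week 2 (3), week 3 (2). Listing each branch's schedules as (Triage, Handover, Spec, Sync) by week number:
Launch=week 2: (2,4,1,3) (2,5,1,3) (2,5,1,4) — 3.
Launch=week 3: (3,5,1,4) (3,5,2,4) — 2.
Summing: 3 + 2 = 5.

5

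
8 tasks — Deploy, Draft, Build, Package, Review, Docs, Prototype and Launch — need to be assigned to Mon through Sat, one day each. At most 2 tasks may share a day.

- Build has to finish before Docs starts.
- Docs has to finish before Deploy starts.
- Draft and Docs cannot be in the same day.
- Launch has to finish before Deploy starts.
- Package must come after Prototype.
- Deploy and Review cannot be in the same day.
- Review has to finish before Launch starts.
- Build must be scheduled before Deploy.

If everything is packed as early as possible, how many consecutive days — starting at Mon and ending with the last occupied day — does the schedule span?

4

The precedence chain requires at least 3 distinct days.
With at most 2 per day and 8 tasks, at least 4 days are needed.
4 works (last occupied day: Thu): for example Review=Mon, Deploy=Wed, Docs=Tue, Package=Thu, Prototype=Wed, Build=Mon, Launch=Tue, Draft=Thu.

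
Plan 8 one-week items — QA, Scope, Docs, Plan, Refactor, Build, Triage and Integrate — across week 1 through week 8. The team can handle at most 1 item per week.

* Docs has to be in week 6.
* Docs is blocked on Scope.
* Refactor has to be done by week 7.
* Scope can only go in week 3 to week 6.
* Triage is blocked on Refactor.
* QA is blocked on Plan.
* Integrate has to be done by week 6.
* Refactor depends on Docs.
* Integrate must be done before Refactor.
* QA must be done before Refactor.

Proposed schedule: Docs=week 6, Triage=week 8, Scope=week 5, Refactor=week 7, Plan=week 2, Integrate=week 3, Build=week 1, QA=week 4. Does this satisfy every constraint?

QA must be done before Refactor — holds.
Refactor has to be done by week 7 — holds.
Triage is blocked on Refactor — holds.
Docs has to be in week 6 — holds.
Docs is blocked on Scope — holds.
QA is blocked on Plan — holds.
Integrate has to be done by week 6 — holds.
The team can handle at most 1 item per week — holds.
Scope can only go in week 3 to week 6 — holds.
Integrate must be done before Refactor — holds.
Refactor depends on Docs — holds.

Yes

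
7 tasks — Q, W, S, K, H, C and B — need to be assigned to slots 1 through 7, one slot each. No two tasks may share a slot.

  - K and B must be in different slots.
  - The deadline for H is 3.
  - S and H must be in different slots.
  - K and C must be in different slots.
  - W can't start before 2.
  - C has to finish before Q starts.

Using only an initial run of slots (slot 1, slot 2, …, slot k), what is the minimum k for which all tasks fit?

7 slots

The precedence chain requires at least 2 distinct slots.
With at most 1 per slot and 7 tasks, at least 7 slots are needed.
7 works (last occupied slot: 7): for example Q in 4, S in 5, C in 3, H in 1, W in 2, B in 7, K in 6.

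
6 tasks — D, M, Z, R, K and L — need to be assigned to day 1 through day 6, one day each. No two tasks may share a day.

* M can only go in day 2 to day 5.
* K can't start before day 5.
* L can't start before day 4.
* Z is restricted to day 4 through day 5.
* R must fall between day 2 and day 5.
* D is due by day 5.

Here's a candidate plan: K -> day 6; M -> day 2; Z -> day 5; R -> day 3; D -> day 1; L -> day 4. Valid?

K can't start before day 5 — holds.
No two tasks may share a day — holds.
R must fall between day 2 and day 5 — holds.
Z is restricted to day 4 through day 5 — holds.
D is due by day 5 — holds.
M can only go in day 2 to day 5 — holds.
L can't start before day 4 — holds.

Valid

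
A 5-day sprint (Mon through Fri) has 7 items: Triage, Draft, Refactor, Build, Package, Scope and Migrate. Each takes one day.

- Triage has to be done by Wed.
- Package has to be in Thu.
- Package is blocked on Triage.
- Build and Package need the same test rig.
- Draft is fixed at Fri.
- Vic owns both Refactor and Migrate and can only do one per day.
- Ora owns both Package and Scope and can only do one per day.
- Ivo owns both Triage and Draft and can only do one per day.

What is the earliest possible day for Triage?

Mon

Triage's own window allows nothing later than Wed.
Triage at Mon is achievable: Build -> Mon, Package -> Thu, Refactor -> Mon, Triage -> Mon, Draft -> Fri, Migrate -> Tue, Scope -> Mon.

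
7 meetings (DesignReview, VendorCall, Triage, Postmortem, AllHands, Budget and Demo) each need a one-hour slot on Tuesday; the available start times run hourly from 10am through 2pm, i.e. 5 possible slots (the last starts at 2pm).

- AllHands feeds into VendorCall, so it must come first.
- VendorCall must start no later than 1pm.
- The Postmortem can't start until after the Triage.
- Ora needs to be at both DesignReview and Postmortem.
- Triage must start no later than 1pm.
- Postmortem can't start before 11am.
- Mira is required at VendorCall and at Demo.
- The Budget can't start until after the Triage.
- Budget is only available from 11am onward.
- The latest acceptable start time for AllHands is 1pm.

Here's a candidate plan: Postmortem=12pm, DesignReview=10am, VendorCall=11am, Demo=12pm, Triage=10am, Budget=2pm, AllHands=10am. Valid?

Triage must start no later than 1pm — holds.
VendorCall must start no later than 1pm — holds.
The Budget can't start until after the Triage — holds.
Mira is required at VendorCall and at Demo — holds.
Budget is only available from 11am onward — holds.
The latest acceptable start time for AllHands is 1pm — holds.
The Postmortem can't start until after the Triage — holds.
AllHands feeds into VendorCall, so it must come first — holds.
Ora needs to be at both DesignReview and Postmortem — holds.
Postmortem can't start before 11am — holds.

Valid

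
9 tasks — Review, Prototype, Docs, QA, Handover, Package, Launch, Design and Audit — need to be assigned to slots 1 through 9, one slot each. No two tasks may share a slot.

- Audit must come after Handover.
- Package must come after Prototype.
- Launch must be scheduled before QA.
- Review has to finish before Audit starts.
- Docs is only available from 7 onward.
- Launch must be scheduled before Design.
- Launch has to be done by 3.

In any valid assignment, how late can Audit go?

9

Precedence pushes Audit to at least 2.
Audit at 9 is achievable: Prototype in 3; Launch in 1; Review in 2; Design in 8; Package in 6; Audit in 9; Handover in 5; Docs in 7; QA in 4.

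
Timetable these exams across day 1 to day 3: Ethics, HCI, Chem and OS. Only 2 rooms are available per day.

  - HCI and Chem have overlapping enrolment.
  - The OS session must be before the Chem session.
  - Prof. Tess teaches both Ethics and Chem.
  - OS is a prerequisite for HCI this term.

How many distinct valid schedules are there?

4

Enumerating: HCI -> day 2, OS -> day 1, Chem -> day 3, Ethics -> day 1 | Chem=day 3; OS=day 1; HCI=day 2; Ethics=day 2 | Ethics -> day 1, OS -> day 1, HCI -> day 3, Chem -> day 2 | HCI -> day 3, Ethics -> day 3, OS -> day 1, Chem -> day 2.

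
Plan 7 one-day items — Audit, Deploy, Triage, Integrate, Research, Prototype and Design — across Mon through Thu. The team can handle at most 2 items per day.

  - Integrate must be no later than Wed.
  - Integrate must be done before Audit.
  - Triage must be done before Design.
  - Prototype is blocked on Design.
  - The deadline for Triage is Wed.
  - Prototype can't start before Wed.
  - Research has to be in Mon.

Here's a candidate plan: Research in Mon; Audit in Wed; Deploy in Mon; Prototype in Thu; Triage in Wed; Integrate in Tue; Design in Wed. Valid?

The deadline for Triage is Wed — holds.
Integrate must be no later than Wed — holds.
Integrate must be done before Audit — holds.
Prototype can't start before Wed — holds.
Triage must be done before Design — violated.
The team can handle at most 2 items per day — violated.
Research has to be in Mon — holds.
Prototype is blocked on Design — holds.

No — it violates: The team can handle at most 2 items per day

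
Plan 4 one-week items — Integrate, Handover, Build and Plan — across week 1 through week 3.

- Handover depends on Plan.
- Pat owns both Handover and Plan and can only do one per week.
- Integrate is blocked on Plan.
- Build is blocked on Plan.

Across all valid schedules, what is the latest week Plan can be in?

Downstream work caps Plan at week 2.
Plan at week 2 is achievable: Handover -> week 3; Build -> week 3; Plan -> week 2; Integrate -> week 3.

week 2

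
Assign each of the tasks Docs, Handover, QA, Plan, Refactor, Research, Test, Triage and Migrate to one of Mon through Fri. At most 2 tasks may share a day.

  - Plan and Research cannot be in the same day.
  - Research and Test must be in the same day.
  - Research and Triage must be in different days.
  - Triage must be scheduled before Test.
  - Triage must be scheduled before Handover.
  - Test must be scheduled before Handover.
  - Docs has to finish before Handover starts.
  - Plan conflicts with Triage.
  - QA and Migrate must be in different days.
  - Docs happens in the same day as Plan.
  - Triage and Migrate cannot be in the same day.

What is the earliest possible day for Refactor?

Refactor at Mon is achievable: Refactor in Mon; Docs in Wed; Test in Tue; Handover in Thu; Triage in Mon; QA in Thu; Research in Tue; Migrate in Fri; Plan in Wed.

Mon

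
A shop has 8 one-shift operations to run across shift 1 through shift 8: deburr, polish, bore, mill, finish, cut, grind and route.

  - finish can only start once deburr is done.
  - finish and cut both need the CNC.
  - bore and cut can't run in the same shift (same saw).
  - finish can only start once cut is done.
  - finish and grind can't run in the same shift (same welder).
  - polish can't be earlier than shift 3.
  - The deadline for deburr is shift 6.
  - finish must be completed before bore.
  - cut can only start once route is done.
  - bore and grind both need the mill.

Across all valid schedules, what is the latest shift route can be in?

Downstream work caps route at shift 5.
route at shift 5 is achievable: finish in shift 7; polish in shift 3; bore in shift 8; grind in shift 1; deburr in shift 1; route in shift 5; cut in shift 6; mill in shift 1.

shift 5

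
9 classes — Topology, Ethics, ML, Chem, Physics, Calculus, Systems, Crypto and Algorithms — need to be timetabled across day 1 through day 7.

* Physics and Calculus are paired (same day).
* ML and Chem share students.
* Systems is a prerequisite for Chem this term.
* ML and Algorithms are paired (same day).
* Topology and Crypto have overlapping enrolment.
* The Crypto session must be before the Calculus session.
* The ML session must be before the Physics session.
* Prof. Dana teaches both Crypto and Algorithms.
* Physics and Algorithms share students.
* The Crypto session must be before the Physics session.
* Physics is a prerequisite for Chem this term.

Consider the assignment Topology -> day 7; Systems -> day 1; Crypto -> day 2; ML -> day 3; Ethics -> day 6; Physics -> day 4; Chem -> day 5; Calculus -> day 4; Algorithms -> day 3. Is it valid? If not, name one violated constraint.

Valid

The ML session must be before the Physics session — holds.
ML and Chem share students — holds.
The Crypto session must be before the Calculus session — holds.
Prof. Dana teaches both Crypto and Algorithms — holds.
Systems is a prerequisite for Chem this term — holds.
The Crypto session must be before the Physics session — holds.
ML and Algorithms are paired (same day) — holds.
Physics and Calculus are paired (same day) — holds.
Physics is a prerequisite for Chem this term — holds.
Topology and Crypto have overlapping enrolment — holds.
Physics and Algorithms share students — holds.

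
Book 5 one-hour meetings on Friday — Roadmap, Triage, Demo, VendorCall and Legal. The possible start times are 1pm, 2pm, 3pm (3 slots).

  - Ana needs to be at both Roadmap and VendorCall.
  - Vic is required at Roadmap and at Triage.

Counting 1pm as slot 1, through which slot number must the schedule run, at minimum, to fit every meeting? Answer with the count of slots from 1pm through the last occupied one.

Could 1 slot be enough, i.e. nothing placed later than 1pm? No: VendorCall can't share with Roadmap (1pm) → nothing is left.
So 1 slot is not enough.
2 works (last occupied slot: 2pm): for example Legal=1pm, Triage=2pm, VendorCall=2pm, Demo=1pm, Roadmap=1pm.

2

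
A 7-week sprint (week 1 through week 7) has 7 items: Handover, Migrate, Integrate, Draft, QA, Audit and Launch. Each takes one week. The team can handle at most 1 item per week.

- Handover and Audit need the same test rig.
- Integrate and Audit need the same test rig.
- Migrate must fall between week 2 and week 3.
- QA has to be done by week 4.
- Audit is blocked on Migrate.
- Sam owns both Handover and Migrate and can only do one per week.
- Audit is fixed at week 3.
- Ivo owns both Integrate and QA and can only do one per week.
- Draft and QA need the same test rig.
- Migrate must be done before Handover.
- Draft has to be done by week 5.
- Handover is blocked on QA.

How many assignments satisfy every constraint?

Splitting on Handover: it can be week 4 (2), week 5 (4), week 6 (8), week 7 (8). Listing each branch's schedules as (Migrate, Integrate, Draft, QA, Audit, Launch) by week number:
Handover=week 4: (2,6,5,1,3,7) (2,7,5,1,3,6) — 2.
Handover=week 5: (2,6,1,4,3,7) (2,6,4,1,3,7) (2,7,1,4,3,6) (2,7,4,1,3,6) — 4.
Handover=week 6: (2,1,5,4,3,7) (2,4,5,1,3,7) (2,5,1,4,3,7) (2,5,4,1,3,7) (2,7,1,4,3,5) (2,7,4,1,3,5) (2,7,5,1,3,4) (2,7,5,4,3,1) — 8.
Handover=week 7: (2,1,5,4,3,6) (2,4,5,1,3,6) (2,5,1,4,3,6) (2,5,4,1,3,6) (2,6,1,4,3,5) (2,6,4,1,3,5) (2,6,5,1,3,4) (2,6,5,4,3,1) — 8.
Summing: 2 + 4 + 8 + 8 = 22.

22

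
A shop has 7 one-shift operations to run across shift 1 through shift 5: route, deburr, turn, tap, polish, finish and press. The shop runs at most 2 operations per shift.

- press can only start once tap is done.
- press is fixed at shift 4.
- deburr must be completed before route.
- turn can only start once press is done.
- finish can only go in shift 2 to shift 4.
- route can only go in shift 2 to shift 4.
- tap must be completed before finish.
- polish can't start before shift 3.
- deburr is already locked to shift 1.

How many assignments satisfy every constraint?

Splitting on route: it can be shift 2 (15), shift 3 (12), shift 4 (6). Listing each branch's schedules as (deburr, turn, tap, polish, finish, press) by shift number:
route=shift 2: (1,5,1,3,2,4) (1,5,1,3,3,4) (1,5,1,3,4,4) (1,5,1,4,2,4) (1,5,1,4,3,4) (1,5,1,5,2,4) (1,5,1,5,3,4) (1,5,1,5,4,4) (1,5,2,3,3,4) (1,5,2,3,4,4) (1,5,2,4,3,4) (1,5,2,5,3,4) (1,5,2,5,4,4) (1,5,3,3,4,4) (1,5,3,5,4,4) — 15.
route=shift 3: (1,5,1,3,2,4) (1,5,1,3,4,4) (1,5,1,4,2,4) (1,5,1,4,3,4) (1,5,1,5,2,4) (1,5,1,5,3,4) (1,5,1,5,4,4) (1,5,2,3,4,4) (1,5,2,4,3,4) (1,5,2,5,3,4) (1,5,2,5,4,4) (1,5,3,5,4,4) — 12.
route=shift 4: (1,5,1,3,2,4) (1,5,1,3,3,4) (1,5,1,5,2,4) (1,5,1,5,3,4) (1,5,2,3,3,4) (1,5,2,5,3,4) — 6.
Summing: 15 + 12 + 6 = 33.

33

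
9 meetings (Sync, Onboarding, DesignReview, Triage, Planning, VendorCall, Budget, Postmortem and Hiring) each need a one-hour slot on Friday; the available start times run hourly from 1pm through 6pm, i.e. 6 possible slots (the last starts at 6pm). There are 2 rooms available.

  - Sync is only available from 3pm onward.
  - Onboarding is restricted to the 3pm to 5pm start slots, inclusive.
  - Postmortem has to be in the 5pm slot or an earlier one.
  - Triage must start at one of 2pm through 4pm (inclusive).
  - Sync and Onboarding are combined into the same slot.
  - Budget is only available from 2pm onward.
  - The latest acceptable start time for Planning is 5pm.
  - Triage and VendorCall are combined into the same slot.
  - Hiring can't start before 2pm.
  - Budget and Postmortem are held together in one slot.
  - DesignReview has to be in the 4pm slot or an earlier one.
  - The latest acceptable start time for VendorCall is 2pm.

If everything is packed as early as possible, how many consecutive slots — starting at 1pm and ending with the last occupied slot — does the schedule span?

5 slots

With at most 2 per slot and 9 meetings, at least 5 slots are needed.
Sync can't be placed before 3pm — that is slot 3 counting from 1pm — so the schedule must run through at least 3 slots.
5 works (last occupied slot: 5pm): for example Planning -> 1pm, Onboarding -> 3pm, DesignReview -> 1pm, Hiring -> 5pm, Budget -> 4pm, Sync -> 3pm, Triage -> 2pm, VendorCall -> 2pm, Postmortem -> 4pm.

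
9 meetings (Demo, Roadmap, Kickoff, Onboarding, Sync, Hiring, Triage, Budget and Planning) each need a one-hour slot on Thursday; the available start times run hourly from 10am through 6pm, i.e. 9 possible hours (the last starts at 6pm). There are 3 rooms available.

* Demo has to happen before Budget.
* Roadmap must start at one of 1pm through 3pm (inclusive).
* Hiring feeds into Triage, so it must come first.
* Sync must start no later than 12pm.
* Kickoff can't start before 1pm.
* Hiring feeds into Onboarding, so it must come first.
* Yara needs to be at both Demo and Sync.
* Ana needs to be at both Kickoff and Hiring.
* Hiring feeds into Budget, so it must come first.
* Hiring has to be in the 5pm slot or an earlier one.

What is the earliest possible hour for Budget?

11am

Precedence pushes Budget to at least 11am.
Budget at 11am is achievable: Roadmap in 1pm; Planning in 10am; Demo in 10am; Hiring in 10am; Triage in 12pm; Onboarding in 11am; Kickoff in 1pm; Sync in 11am; Budget in 11am.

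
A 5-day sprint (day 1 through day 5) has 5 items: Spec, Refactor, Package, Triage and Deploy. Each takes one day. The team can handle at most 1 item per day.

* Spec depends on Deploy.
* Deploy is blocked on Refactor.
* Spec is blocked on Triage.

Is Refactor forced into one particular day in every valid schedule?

No

Refactor can be day 1 (e.g. Spec in day 4, Refactor in day 1, Triage in day 3, Deploy in day 2, Package in day 5) or day 2 (e.g. Spec=day 4, Package=day 5, Triage=day 1, Refactor=day 2, Deploy=day 3).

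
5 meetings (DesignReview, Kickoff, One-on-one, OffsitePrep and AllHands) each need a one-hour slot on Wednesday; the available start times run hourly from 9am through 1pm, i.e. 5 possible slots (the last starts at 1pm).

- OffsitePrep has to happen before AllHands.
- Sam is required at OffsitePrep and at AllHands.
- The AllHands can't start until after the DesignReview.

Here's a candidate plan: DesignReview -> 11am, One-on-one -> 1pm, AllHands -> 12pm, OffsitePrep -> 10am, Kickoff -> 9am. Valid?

Sam is required at OffsitePrep and at AllHands — holds.
OffsitePrep has to happen before AllHands — holds.
The AllHands can't start until after the DesignReview — holds.

Yes, all constraints hold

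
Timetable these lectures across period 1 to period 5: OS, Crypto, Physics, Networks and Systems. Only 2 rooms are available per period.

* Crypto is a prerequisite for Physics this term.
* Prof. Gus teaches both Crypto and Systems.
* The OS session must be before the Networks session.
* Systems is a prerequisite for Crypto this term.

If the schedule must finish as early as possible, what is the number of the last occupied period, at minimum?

The precedence chain requires at least 3 distinct periods.
With at most 2 per period and 5 lectures, at least 3 periods are needed.
3 works (last occupied period: period 3): for example Networks -> period 2; Systems -> period 1; Physics -> period 3; Crypto -> period 2; OS -> period 1.

period 3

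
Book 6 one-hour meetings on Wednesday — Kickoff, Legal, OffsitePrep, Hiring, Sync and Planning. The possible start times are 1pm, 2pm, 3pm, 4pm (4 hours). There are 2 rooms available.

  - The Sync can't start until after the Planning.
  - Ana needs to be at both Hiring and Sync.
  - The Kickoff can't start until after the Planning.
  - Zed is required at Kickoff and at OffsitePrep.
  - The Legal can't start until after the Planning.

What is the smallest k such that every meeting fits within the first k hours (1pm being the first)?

3

The precedence chain requires at least 2 distinct hours.
With at most 2 per hour and 6 meetings, at least 3 hours are needed.
3 works (last occupied hour: 3pm): for example Legal=2pm, Sync=3pm, Kickoff=2pm, Planning=1pm, OffsitePrep=3pm, Hiring=1pm.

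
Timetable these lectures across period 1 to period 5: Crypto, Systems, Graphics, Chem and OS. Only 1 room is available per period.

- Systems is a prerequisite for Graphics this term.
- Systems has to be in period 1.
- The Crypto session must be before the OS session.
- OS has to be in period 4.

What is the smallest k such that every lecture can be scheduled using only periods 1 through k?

5 periods

The precedence chain requires at least 2 distinct periods.
With at most 1 per period and 5 lectures, at least 5 periods are needed.
OS can't be placed before period 4, so the schedule must run through at least period 4.
5 works (last occupied period: period 5): for example Chem=period 5, Systems=period 1, Graphics=period 3, Crypto=period 2, OS=period 4.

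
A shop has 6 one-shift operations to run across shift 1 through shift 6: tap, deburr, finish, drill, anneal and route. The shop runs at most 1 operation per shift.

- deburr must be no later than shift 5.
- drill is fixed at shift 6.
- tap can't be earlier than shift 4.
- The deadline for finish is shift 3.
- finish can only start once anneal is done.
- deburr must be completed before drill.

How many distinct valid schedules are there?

Splitting on tap: it can be shift 4 (6), shift 5 (6). Listing each branch's schedules as (deburr, finish, drill, anneal, route) by shift number:
tap=shift 4: (1,3,6,2,5) (2,3,6,1,5) (3,2,6,1,5) (5,2,6,1,3) (5,3,6,1,2) (5,3,6,2,1) — 6.
tap=shift 5: (1,3,6,2,4) (2,3,6,1,4) (3,2,6,1,4) (4,2,6,1,3) (4,3,6,1,2) (4,3,6,2,1) — 6.
Summing: 6 + 6 = 12.

12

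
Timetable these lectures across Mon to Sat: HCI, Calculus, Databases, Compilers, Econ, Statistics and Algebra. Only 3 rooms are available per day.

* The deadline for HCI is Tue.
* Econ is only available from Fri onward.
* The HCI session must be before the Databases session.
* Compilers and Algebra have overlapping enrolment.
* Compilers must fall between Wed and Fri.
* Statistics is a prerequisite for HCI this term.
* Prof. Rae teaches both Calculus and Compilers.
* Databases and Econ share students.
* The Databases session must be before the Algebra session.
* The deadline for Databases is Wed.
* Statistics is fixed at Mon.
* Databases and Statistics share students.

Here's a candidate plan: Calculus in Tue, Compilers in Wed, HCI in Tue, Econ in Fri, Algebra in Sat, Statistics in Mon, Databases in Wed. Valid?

Valid

The HCI session must be before the Databases session — holds.
Only 3 rooms are available per day — holds.
Econ is only available from Fri onward — holds.
Statistics is a prerequisite for HCI this term — holds.
Compilers must fall between Wed and Fri — holds.
Databases and Econ share students — holds.
Statistics is fixed at Mon — holds.
The deadline for HCI is Tue — holds.
Compilers and Algebra have overlapping enrolment — holds.
Databases and Statistics share students — holds.
The Databases session must be before the Algebra session — holds.
The deadline for Databases is Wed — holds.
Prof. Rae teaches both Calculus and Compilers — holds.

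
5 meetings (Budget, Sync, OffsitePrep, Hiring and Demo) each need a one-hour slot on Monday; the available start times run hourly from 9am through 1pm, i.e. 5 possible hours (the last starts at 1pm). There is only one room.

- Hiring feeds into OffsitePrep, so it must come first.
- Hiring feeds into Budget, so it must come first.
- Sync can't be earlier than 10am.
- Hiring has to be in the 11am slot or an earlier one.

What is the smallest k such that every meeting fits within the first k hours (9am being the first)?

5 hours

The precedence chain requires at least 2 distinct hours.
With at most 1 per hour and 5 meetings, at least 5 hours are needed.
5 works (last occupied hour: 1pm): for example Budget=11am; Demo=1pm; Hiring=9am; OffsitePrep=12pm; Sync=10am.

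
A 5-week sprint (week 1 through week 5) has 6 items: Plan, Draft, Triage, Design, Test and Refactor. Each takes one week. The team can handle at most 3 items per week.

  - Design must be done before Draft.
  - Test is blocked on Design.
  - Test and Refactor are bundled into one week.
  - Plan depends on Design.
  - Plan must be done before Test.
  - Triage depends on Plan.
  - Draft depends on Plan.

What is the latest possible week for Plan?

week 3

Precedence pushes Plan to at least week 2; downstream work caps Plan at week 4.
Plan at week 3 is achievable: Refactor in week 4; Design in week 1; Plan in week 3; Draft in week 4; Test in week 4; Triage in week 5.
Nothing later works — the capacity limit rule out every week after week 3.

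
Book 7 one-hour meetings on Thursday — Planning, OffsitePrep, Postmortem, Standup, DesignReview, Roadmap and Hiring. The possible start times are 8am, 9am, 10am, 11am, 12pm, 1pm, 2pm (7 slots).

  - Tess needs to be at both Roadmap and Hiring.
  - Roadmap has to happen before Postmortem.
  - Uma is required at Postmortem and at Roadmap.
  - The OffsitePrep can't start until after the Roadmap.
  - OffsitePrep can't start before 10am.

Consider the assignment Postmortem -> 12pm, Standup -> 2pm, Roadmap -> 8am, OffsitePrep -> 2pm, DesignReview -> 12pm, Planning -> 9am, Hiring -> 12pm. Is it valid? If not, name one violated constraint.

Roadmap has to happen before Postmortem — holds.
Tess needs to be at both Roadmap and Hiring — holds.
Uma is required at Postmortem and at Roadmap — holds.
The OffsitePrep can't start until after the Roadmap — holds.
OffsitePrep can't start before 10am — holds.

Valid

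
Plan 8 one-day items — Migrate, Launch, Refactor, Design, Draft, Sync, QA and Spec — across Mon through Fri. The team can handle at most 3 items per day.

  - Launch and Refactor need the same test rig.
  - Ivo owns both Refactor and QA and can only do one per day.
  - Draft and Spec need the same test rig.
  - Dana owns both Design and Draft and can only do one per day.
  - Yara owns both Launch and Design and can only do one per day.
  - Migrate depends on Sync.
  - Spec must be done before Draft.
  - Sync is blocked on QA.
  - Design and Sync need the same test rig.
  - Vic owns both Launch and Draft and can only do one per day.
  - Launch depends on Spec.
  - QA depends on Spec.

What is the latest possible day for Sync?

Precedence pushes Sync to at least Wed; downstream work caps Sync at Thu.
Sync at Thu is achievable: Migrate=Fri, Draft=Wed, QA=Tue, Refactor=Mon, Sync=Thu, Launch=Tue, Spec=Mon, Design=Mon.

Thu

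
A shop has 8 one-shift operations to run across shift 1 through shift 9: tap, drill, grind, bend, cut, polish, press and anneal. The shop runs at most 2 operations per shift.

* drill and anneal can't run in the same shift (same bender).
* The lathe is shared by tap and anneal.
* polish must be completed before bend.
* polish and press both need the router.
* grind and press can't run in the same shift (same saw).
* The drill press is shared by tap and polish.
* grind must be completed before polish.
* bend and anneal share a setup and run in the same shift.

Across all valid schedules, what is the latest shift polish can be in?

Precedence pushes polish to at least shift 2; downstream work caps polish at shift 8.
polish at shift 8 is achievable: grind=shift 1; polish=shift 8; bend=shift 9; tap=shift 1; anneal=shift 9; drill=shift 2; cut=shift 2; press=shift 3.

shift 8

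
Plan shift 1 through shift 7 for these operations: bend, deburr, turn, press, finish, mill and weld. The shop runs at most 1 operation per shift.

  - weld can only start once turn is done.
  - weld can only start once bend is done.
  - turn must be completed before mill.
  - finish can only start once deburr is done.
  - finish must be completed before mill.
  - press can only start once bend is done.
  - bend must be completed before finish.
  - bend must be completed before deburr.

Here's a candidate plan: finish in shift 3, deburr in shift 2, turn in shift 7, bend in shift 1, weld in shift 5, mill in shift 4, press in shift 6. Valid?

weld can only start once bend is done — holds.
weld can only start once turn is done — violated.
The shop runs at most 1 operation per shift — holds.
finish must be completed before mill — holds.
bend must be completed before deburr — holds.
bend must be completed before finish — holds.
finish can only start once deburr is done — holds.
press can only start once bend is done — holds.
turn must be completed before mill — violated.

No — it violates: turn must be completed before mill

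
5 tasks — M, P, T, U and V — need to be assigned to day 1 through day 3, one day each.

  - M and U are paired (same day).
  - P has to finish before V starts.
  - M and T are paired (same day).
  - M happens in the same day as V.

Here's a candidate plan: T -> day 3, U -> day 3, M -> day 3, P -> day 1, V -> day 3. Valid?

Yes

M and T are paired (same day) — holds.
M happens in the same day as V — holds.
P has to finish before V starts — holds.
M and U are paired (same day) — holds.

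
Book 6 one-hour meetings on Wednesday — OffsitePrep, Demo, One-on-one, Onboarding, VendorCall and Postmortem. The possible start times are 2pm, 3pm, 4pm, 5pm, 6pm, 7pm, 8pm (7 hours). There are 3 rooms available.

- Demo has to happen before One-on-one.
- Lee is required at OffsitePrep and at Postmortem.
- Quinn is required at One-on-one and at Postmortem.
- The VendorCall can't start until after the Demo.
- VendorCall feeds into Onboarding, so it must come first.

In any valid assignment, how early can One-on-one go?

3pm

Precedence pushes One-on-one to at least 3pm.
One-on-one at 3pm is achievable: Demo -> 2pm; Postmortem -> 4pm; VendorCall -> 3pm; Onboarding -> 4pm; OffsitePrep -> 2pm; One-on-one -> 3pm.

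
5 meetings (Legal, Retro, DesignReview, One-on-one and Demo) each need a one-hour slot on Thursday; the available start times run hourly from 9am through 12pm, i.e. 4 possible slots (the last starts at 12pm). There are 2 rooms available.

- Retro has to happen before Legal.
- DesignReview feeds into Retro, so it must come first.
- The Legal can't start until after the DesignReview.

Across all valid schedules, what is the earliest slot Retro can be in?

Precedence pushes Retro to at least 10am; downstream work caps Retro at 11am.
Retro at 10am is achievable: Demo=10am, Retro=10am, DesignReview=9am, One-on-one=9am, Legal=11am.

10am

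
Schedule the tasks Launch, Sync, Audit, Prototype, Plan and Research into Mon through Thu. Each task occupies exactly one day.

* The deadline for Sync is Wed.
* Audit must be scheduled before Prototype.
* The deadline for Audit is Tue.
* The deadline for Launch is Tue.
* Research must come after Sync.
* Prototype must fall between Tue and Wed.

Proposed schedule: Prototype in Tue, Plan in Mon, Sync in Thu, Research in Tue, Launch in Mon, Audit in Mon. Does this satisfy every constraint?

The deadline for Audit is Tue — holds.
The deadline for Sync is Wed — violated.
Research must come after Sync — violated.
Prototype must fall between Tue and Wed — holds.
Audit must be scheduled before Prototype — holds.
The deadline for Launch is Tue — holds.

Invalid. The deadline for Sync is Wed.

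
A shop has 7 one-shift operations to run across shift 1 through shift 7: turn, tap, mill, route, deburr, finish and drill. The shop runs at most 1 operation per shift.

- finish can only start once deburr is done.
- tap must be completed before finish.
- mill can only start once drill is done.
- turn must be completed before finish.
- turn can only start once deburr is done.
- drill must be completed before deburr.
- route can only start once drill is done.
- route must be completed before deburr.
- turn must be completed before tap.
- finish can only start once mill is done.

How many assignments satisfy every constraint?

5

Splitting on turn: it can be shift 4 (2), shift 5 (3). Listing each branch's schedules as (tap, mill, route, deburr, finish, drill) by shift number:
turn=shift 4: (5,6,2,3,7,1) (6,5,2,3,7,1) — 2.
turn=shift 5: (6,2,3,4,7,1) (6,3,2,4,7,1) (6,4,2,3,7,1) — 3.
Summing: 2 + 3 = 5.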